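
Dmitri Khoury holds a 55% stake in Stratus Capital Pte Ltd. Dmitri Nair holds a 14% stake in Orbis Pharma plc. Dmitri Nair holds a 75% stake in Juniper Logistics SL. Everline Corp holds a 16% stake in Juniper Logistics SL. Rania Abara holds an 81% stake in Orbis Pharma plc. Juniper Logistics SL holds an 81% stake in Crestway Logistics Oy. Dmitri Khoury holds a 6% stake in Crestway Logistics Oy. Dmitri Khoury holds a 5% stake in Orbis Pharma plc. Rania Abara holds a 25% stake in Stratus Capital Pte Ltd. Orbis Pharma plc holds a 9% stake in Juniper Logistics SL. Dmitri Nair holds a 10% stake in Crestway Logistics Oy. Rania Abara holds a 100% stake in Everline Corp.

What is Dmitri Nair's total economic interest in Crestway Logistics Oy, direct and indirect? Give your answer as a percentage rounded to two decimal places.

71.77%

Dmitri Nair reaches Crestway along 3 paths.
Direct stake: 10% = 10%.
Via Orbis → Juniper: 14% × 9% × 81% = 1.0206%.
Via Juniper: 75% × 81% = 60.75%.
Total: 10% + 1.0206% + 60.75% = 71.7706%.
Rounded: 71.77%.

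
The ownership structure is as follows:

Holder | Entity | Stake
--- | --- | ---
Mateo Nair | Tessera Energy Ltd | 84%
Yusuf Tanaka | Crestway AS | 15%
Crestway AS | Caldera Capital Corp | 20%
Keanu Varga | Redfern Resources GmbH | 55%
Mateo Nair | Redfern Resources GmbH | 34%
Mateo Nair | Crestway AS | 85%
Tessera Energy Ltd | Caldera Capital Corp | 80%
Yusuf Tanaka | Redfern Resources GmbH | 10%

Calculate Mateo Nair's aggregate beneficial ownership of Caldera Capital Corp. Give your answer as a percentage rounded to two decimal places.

Mateo reaches Caldera along 2 paths.
Via Crestway: 85% × 20% = 17%.
Via Tessera: 84% × 80% = 67.2%.
Total: 17% + 67.2% = 84.2%.
Rounded: 84.20%.

84.20%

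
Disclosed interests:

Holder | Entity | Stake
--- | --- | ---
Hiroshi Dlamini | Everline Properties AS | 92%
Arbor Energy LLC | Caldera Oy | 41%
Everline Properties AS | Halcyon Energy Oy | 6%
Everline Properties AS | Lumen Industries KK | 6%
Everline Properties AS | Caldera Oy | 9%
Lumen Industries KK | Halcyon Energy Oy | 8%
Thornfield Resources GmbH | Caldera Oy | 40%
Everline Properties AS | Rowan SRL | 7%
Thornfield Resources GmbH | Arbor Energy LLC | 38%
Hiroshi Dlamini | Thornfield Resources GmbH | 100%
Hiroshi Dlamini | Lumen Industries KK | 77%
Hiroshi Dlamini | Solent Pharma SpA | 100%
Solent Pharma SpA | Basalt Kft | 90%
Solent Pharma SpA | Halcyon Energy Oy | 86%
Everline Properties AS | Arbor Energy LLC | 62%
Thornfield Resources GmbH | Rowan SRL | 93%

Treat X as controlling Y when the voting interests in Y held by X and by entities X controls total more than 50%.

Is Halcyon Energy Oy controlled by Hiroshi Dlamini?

Hiroshi holds 92% of Everline, so Hiroshi controls Everline.
Hiroshi and Everline together hold 77% + 6% = 83% of Lumen, so Hiroshi controls Lumen.
Hiroshi holds 100% of Solent, so Hiroshi controls Solent.
Everline and Solent and Lumen together hold 6% + 86% + 8% = 100% of Halcyon, so Hiroshi controls Halcyon.

Yes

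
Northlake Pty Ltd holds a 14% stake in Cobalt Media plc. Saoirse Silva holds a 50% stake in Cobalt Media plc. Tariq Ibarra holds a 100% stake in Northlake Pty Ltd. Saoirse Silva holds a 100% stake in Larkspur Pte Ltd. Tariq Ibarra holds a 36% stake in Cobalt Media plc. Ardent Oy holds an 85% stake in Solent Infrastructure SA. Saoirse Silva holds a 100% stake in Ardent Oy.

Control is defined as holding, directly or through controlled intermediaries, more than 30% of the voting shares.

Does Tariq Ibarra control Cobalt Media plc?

Yes

Tariq holds 100% of Northlake, so Tariq controls Northlake.
Tariq and Northlake together hold 36% + 14% = 50% of Cobalt, so Tariq controls Cobalt.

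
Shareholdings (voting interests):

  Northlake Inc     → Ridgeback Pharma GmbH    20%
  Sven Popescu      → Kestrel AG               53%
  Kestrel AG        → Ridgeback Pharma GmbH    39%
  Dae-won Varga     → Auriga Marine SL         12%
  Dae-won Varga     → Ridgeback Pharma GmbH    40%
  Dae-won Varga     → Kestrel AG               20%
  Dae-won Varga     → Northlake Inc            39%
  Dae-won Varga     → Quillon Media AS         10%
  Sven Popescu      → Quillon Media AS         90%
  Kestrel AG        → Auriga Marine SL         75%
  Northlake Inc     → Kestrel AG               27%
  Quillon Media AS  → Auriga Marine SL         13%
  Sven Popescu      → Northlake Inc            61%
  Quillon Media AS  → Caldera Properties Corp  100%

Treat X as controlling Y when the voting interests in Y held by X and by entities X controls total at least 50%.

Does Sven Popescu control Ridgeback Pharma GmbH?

Yes

Sven holds 61% of Northlake, so Sven controls Northlake.
Sven and Northlake together hold 53% + 27% = 80% of Kestrel, so Sven controls Kestrel.
Kestrel and Northlake together hold 39% + 20% = 59% of Ridgeback, so Sven controls Ridgeback.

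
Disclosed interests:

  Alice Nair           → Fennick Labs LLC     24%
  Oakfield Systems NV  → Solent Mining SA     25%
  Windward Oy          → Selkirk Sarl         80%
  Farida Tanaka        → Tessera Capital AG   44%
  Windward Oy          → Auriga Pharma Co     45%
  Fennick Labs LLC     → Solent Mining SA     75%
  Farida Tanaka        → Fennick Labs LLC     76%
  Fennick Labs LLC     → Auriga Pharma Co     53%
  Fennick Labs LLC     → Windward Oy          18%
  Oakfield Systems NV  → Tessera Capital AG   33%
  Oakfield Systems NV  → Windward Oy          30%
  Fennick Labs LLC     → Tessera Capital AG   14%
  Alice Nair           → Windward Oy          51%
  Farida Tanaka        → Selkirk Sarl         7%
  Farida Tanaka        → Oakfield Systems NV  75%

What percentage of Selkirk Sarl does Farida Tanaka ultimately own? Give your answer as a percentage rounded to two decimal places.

35.94%

Farida reaches Selkirk along 3 paths.
Direct stake: 7% = 7%.
Via Oakfield → Windward: 75% × 30% × 80% = 18%.
Via Fennick → Windward: 76% × 18% × 80% = 10.944%.
Total: 7% + 18% + 10.944% = 35.944%.
Rounded: 35.94%.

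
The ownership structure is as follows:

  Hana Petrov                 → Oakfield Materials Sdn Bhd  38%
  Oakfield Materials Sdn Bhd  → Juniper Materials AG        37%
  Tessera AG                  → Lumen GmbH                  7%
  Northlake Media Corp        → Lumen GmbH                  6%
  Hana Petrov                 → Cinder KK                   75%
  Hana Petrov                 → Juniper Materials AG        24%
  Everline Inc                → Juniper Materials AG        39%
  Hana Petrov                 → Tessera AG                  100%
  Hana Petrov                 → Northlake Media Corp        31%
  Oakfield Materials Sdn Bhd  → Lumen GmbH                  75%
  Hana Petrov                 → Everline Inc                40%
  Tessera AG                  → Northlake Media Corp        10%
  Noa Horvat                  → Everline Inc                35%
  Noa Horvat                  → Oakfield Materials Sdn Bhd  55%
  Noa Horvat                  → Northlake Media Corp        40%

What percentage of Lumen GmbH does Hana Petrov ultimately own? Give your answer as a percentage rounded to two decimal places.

Hana reaches Lumen along 4 paths.
Via Northlake: 31% × 6% = 1.86%.
Via Tessera → Northlake: 100% × 10% × 6% = 0.6%.
Via Tessera: 100% × 7% = 7%.
Via Oakfield: 38% × 75% = 28.5%.
Total: 1.86% + 0.6% + 7% + 28.5% = 37.96%.

37.96%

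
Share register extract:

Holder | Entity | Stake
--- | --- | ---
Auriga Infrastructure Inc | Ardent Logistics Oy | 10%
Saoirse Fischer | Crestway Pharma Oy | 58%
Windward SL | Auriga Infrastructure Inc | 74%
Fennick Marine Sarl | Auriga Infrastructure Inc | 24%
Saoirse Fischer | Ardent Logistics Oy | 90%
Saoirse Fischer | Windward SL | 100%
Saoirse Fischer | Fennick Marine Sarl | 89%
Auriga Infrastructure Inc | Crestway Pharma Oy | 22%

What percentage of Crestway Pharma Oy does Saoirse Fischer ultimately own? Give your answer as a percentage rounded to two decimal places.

Saoirse reaches Crestway along 3 paths.
Via Fennick → Auriga: 89% × 24% × 22% = 4.6992%.
Via Windward → Auriga: 100% × 74% × 22% = 16.28%.
Direct stake: 58% = 58%.
Total: 4.6992% + 16.28% + 58% = 78.9792%.
Rounded: 78.98%.

78.98%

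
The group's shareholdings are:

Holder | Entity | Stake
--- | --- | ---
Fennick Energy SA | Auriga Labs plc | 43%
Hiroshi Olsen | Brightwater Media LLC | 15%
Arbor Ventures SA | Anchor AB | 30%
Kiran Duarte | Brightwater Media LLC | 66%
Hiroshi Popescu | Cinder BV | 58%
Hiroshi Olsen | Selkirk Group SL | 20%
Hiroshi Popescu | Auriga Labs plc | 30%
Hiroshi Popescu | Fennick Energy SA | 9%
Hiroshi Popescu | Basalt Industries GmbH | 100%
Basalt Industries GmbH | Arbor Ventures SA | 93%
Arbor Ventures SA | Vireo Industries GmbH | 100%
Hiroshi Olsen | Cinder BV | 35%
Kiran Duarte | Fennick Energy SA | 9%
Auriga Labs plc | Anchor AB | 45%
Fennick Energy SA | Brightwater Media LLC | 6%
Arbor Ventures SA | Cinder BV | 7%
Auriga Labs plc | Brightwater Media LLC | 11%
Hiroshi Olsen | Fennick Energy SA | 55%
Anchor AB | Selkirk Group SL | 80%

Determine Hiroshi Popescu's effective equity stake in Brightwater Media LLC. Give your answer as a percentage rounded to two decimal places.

4.27%

Hiroshi Popescu reaches Brightwater along 3 paths.
Via Fennick: 9% × 6% = 0.54%.
Via Fennick → Auriga: 9% × 43% × 11% = 0.4257%.
Via Auriga: 30% × 11% = 3.3%.
Total: 0.54% + 0.4257% + 3.3% = 4.2657%.
Rounded: 4.27%.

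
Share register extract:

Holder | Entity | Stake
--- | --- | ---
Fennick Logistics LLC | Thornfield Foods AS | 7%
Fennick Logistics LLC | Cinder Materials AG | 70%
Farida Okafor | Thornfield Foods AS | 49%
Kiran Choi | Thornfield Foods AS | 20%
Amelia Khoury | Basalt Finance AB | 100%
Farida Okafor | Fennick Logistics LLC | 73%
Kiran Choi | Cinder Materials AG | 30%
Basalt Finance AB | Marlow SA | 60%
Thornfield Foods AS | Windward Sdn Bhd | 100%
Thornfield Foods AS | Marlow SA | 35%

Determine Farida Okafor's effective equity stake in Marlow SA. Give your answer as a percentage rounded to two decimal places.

Farida reaches Marlow along 2 paths.
Via Fennick → Thornfield: 73% × 7% × 35% = 1.7885%.
Via Thornfield: 49% × 35% = 17.15%.
Total: 1.7885% + 17.15% = 18.9385%.
Rounded: 18.94%.

18.94%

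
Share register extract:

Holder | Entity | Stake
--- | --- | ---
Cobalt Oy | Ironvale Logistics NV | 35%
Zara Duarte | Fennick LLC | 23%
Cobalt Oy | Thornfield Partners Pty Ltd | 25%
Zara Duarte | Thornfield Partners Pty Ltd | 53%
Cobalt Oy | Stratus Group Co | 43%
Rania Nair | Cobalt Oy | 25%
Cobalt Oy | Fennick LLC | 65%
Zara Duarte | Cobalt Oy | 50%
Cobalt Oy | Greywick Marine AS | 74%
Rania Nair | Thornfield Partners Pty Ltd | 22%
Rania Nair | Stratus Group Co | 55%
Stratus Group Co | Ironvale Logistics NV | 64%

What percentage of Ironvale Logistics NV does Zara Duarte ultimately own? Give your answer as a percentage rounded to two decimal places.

Zara reaches Ironvale along 2 paths.
Via Cobalt → Stratus: 50% × 43% × 64% = 13.76%.
Via Cobalt: 50% × 35% = 17.5%.
Total: 13.76% + 17.5% = 31.26%.

31.26%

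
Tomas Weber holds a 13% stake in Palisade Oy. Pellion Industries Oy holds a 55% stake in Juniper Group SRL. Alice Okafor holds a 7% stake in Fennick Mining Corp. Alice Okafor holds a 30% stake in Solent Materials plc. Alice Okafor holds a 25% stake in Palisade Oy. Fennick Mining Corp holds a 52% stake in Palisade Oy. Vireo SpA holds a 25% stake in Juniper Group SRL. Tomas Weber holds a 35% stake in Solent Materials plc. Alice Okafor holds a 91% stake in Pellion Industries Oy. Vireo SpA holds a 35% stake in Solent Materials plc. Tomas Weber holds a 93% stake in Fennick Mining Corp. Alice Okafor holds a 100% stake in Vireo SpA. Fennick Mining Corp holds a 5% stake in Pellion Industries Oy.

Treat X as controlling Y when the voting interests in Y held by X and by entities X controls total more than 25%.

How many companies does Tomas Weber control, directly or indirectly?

Tomas holds 93% of Fennick, so Tomas controls Fennick.
Fennick and Tomas together hold 52% + 13% = 65% of Palisade, so Tomas controls Palisade.
Tomas holds 35% of Solent, so Tomas controls Solent.
No other company's threshold is met.
Tomas controls 3 companies.

3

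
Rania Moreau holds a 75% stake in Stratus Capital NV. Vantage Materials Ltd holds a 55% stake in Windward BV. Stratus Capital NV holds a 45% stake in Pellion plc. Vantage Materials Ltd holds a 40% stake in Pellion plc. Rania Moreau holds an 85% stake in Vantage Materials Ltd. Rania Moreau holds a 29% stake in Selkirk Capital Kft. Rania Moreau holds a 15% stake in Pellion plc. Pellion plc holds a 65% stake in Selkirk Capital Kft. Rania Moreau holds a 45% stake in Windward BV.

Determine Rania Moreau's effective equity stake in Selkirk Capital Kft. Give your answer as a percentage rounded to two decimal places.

82.79%

Rania reaches Selkirk along 4 paths.
Via Vantage → Pellion: 85% × 40% × 65% = 22.1%.
Via Stratus → Pellion: 75% × 45% × 65% = 21.9375%.
Via Pellion: 15% × 65% = 9.75%.
Direct stake: 29% = 29%.
Total: 22.1% + 21.9375% + 9.75% + 29% = 82.7875%.
Rounded: 82.79%.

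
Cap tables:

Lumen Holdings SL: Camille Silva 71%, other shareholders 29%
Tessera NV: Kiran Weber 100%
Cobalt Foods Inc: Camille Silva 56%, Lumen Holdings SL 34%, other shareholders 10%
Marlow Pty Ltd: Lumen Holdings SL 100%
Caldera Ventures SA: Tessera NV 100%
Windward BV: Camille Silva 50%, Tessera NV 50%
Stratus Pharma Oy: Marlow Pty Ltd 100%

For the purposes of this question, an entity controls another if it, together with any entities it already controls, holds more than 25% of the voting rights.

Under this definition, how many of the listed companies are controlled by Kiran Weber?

Kiran holds 100% of Tessera, so Kiran controls Tessera.
Tessera holds 100% of Caldera, so Kiran controls Caldera.
Tessera holds 50% of Windward, so Kiran controls Windward.
No other company's threshold is met.
Kiran controls 3 companies.

3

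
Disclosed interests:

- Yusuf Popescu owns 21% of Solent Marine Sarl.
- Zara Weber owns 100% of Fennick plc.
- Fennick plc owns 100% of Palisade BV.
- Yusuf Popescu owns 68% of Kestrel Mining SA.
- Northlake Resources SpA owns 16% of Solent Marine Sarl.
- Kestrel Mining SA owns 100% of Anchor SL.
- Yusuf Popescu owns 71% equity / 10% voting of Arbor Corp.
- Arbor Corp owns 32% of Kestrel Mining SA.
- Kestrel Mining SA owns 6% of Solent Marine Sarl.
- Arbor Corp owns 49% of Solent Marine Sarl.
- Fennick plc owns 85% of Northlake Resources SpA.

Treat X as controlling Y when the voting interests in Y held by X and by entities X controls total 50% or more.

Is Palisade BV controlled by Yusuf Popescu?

No

Yusuf holds 68% of Kestrel, so Yusuf controls Kestrel.
Kestrel holds 100% of Anchor, so Yusuf controls Anchor.
Neither Yusuf nor any entity Yusuf controls holds any voting interest in Palisade.
So Yusuf does not control Palisade.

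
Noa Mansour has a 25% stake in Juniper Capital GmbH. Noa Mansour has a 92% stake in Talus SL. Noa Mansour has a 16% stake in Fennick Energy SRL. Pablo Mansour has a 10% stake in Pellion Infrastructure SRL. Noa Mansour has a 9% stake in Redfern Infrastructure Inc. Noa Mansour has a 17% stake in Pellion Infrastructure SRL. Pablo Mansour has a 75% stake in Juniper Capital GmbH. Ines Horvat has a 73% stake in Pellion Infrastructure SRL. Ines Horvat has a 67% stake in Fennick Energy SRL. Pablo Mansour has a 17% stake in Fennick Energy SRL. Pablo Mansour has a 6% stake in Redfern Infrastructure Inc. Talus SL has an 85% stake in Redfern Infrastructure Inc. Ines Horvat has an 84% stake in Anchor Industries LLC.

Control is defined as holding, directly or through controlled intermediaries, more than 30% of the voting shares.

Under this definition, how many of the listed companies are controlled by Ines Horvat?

3

Ines holds 67% of Fennick, so Ines controls Fennick.
Ines holds 84% of Anchor, so Ines controls Anchor.
Ines holds 73% of Pellion, so Ines controls Pellion.
No other company's threshold is met.
Ines controls 3 companies.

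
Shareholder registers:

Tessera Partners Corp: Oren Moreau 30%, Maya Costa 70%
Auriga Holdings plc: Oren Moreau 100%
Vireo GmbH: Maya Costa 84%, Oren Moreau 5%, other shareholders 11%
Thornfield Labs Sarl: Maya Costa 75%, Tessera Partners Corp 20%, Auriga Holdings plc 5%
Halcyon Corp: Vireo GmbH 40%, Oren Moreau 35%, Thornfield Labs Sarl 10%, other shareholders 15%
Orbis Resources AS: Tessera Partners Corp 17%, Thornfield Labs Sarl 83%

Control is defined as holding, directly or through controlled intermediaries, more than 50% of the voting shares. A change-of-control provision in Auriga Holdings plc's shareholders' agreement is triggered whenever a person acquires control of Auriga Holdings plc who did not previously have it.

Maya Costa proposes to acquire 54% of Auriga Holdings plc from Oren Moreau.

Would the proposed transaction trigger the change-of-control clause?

The purchase adds only to Maya's holdings (Oren's stake shrinks), so Maya is the only person who could newly come to control Auriga.
Maya holds 70% of Tessera, so Maya controls Tessera.
Maya holds 84% of Vireo, so Maya controls Vireo.
Maya and Tessera together hold 75% + 20% = 95% of Thornfield, so Maya controls Thornfield.
Tessera and Thornfield together hold 17% + 83% = 100% of Orbis, so Maya controls Orbis.
Neither Maya nor any entity Maya controls holds any voting interest in Auriga.
So before the transaction, Maya does not control Auriga.
After the purchase, Maya holds 54% of Auriga directly, and Oren's stake falls to 46%.
Maya holds 54% of Auriga, so Maya controls Auriga.
Maya did not control Auriga before and does after, so the clause is triggered.

Yes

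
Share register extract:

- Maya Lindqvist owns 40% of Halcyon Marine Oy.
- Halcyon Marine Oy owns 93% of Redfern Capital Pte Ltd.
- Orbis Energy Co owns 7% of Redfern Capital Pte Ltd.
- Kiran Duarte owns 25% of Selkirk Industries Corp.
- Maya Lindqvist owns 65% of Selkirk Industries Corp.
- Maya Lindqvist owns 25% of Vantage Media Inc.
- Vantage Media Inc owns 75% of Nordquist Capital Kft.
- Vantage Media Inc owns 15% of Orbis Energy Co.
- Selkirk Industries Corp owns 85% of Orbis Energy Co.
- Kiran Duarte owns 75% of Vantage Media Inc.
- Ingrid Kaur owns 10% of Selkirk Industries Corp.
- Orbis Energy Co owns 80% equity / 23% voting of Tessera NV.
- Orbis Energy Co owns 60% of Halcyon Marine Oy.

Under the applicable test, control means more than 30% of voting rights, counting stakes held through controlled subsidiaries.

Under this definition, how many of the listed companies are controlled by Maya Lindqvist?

Maya holds 65% of Selkirk, so Maya controls Selkirk.
Selkirk holds 85% of Orbis, so Maya controls Orbis.
Maya and Orbis together hold 40% + 60% = 100% of Halcyon, so Maya controls Halcyon.
Halcyon and Orbis together hold 93% + 7% = 100% of Redfern, so Maya controls Redfern.
No other company's threshold is met.
Maya controls 4 companies.

4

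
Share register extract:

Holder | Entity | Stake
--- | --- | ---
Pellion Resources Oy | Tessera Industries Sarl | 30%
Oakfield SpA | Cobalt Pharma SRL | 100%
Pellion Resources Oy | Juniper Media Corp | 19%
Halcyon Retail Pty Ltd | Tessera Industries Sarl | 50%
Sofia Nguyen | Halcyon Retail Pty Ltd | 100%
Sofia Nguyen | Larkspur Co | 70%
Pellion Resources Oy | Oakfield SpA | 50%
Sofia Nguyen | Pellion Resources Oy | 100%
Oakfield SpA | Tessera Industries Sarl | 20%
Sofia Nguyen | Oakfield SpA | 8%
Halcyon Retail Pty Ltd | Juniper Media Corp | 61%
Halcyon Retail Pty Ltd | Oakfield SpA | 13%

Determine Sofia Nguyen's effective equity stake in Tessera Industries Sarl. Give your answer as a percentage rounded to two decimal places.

Sofia reaches Tessera along 5 paths.
Via Pellion: 100% × 30% = 30%.
Via Halcyon: 100% × 50% = 50%.
Via Halcyon → Oakfield: 100% × 13% × 20% = 2.6%.
Via Oakfield: 8% × 20% = 1.6%.
Via Pellion → Oakfield: 100% × 50% × 20% = 10%.
Total: 30% + 50% + 2.6% + 1.6% + 10% = 94.2%.
Rounded: 94.20%.

94.20%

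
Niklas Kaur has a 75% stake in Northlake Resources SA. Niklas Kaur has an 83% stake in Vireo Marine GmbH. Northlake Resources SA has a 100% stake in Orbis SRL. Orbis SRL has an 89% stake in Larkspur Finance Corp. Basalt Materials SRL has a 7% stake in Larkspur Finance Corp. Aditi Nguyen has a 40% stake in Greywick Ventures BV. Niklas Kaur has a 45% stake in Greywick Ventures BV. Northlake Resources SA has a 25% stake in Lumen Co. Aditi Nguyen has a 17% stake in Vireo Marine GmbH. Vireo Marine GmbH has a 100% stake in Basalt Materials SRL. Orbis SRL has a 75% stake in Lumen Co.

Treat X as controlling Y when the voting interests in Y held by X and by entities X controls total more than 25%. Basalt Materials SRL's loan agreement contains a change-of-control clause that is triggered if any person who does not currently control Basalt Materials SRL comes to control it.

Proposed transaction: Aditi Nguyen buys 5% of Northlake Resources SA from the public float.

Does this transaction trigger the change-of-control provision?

The purchase changes only Aditi's holdings, so Aditi is the only person who could newly come to control Basalt.
Aditi holds 40% of Greywick, so Aditi controls Greywick.
Neither Aditi nor any entity Aditi controls holds any voting interest in Basalt.
So before the transaction, Aditi does not control Basalt.
After the purchase, Aditi holds 5% of Northlake directly.
Aditi's side now holds 5% of Northlake, not > 25%, so Aditi still does not control Northlake.
After the transaction, neither Aditi nor any entity Aditi controls holds a voting interest in Basalt, so Aditi still does not control it.
No new person acquires control, so the clause is not triggered.

No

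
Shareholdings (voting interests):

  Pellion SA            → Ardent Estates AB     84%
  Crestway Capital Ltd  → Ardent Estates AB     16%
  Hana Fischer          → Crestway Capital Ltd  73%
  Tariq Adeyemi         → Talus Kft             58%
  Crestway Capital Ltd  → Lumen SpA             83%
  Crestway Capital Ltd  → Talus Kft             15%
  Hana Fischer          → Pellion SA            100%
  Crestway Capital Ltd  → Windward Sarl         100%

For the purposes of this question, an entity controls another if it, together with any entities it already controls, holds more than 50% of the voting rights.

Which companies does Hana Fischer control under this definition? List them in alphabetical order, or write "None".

Ardent Estates AB, Crestway Capital Ltd, Lumen SpA, Pellion SA, Windward Sarl

Hana holds 73% of Crestway, so Hana controls Crestway.
Hana holds 100% of Pellion, so Hana controls Pellion.
Crestway holds 83% of Lumen, so Hana controls Lumen.
Crestway holds 100% of Windward, so Hana controls Windward.
Crestway and Pellion together hold 16% + 84% = 100% of Ardent, so Hana controls Ardent.
No other company's threshold is met.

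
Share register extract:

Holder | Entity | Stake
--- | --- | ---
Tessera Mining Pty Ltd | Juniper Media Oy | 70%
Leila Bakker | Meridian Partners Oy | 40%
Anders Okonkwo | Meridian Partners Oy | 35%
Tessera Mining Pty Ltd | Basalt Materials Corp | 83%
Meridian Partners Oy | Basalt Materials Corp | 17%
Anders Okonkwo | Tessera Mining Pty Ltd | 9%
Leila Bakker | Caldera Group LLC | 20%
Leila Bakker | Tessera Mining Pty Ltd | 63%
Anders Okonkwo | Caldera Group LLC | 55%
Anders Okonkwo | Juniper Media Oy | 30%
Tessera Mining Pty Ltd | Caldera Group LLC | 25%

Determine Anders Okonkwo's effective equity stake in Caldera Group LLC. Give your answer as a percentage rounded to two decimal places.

57.25%

Anders reaches Caldera along 2 paths.
Direct stake: 55% = 55%.
Via Tessera: 9% × 25% = 2.25%.
Total: 55% + 2.25% = 57.25%.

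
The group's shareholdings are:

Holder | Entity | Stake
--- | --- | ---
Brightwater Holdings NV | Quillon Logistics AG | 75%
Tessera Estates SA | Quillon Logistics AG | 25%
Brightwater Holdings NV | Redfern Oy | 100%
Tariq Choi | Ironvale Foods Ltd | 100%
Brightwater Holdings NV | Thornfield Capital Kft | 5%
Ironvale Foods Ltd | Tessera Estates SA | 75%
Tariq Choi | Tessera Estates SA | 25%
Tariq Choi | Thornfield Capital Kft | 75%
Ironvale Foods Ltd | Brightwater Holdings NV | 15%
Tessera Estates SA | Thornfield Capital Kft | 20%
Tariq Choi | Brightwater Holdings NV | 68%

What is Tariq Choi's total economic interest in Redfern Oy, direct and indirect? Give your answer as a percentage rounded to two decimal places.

83.00%

Tariq reaches Redfern along 2 paths.
Via Ironvale → Brightwater: 100% × 15% × 100% = 15%.
Via Brightwater: 68% × 100% = 68%.
Total: 15% + 68% = 83%.
Rounded: 83.00%.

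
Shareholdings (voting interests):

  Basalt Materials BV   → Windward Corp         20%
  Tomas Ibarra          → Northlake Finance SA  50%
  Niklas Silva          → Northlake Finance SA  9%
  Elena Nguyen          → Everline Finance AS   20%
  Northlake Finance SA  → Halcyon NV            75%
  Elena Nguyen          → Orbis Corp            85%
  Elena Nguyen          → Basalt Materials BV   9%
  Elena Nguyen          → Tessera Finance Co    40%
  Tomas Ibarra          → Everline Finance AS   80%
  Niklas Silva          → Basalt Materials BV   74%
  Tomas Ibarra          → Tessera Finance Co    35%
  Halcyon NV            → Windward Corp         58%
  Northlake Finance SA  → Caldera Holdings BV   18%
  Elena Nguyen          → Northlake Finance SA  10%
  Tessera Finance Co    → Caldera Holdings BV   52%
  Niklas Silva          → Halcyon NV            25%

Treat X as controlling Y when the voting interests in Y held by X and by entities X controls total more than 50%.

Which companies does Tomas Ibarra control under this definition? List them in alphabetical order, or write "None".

Tomas holds 80% of Everline, so Tomas controls Everline.
No other company's threshold is met.

Everline Finance AS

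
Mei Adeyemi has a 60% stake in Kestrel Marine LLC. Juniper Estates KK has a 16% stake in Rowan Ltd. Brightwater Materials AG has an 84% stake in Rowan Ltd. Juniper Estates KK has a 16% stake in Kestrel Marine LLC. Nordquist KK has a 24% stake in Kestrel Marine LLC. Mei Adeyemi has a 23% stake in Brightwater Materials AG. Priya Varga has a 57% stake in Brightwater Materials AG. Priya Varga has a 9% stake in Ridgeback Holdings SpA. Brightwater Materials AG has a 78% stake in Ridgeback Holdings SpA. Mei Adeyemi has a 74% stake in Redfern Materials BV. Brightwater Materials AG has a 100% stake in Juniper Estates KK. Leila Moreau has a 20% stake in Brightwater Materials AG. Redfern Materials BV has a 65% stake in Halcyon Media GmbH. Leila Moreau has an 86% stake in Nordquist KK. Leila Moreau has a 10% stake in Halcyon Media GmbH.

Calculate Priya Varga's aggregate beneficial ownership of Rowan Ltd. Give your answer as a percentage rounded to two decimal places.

Priya reaches Rowan along 2 paths.
Via Brightwater → Juniper: 57% × 100% × 16% = 9.12%.
Via Brightwater: 57% × 84% = 47.88%.
Total: 9.12% + 47.88% = 57%.
Rounded: 57.00%.

57.00%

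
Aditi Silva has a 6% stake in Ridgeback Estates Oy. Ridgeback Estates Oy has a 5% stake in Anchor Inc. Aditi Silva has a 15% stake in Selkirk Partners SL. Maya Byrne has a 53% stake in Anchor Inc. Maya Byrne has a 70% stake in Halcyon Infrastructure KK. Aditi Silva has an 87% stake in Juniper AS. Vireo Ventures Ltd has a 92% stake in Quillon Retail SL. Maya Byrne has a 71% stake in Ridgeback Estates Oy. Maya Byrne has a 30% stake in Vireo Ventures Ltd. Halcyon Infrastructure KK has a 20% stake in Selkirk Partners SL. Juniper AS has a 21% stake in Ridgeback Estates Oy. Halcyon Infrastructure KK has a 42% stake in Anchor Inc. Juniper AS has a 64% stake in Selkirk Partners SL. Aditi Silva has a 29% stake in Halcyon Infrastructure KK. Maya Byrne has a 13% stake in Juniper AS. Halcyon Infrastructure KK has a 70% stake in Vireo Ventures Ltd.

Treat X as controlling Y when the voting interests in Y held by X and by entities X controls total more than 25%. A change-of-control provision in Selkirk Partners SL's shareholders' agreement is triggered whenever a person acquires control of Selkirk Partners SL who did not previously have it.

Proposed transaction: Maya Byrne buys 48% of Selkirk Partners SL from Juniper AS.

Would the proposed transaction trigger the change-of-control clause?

Yes

The purchase adds only to Maya's holdings (Juniper's stake shrinks), so Maya is the only person who could newly come to control Selkirk.
Maya holds 70% of Halcyon, so Maya controls Halcyon.
Halcyon and Maya together hold 70% + 30% = 100% of Vireo, so Maya controls Vireo.
Maya holds 71% of Ridgeback, so Maya controls Ridgeback.
Vireo holds 92% of Quillon, so Maya controls Quillon.
Ridgeback and Halcyon and Maya together hold 5% + 42% + 53% = 100% of Anchor, so Maya controls Anchor.
In Selkirk, Maya's side holds only 20%, not > 25%.
So before the transaction, Maya does not control Selkirk.
After the purchase, Maya holds 48% of Selkirk directly, and Juniper's stake falls to 16%.
Halcyon and Maya together hold 20% + 48% = 68% of Selkirk, so Maya controls Selkirk.
Maya did not control Selkirk before and does after, so the clause is triggered.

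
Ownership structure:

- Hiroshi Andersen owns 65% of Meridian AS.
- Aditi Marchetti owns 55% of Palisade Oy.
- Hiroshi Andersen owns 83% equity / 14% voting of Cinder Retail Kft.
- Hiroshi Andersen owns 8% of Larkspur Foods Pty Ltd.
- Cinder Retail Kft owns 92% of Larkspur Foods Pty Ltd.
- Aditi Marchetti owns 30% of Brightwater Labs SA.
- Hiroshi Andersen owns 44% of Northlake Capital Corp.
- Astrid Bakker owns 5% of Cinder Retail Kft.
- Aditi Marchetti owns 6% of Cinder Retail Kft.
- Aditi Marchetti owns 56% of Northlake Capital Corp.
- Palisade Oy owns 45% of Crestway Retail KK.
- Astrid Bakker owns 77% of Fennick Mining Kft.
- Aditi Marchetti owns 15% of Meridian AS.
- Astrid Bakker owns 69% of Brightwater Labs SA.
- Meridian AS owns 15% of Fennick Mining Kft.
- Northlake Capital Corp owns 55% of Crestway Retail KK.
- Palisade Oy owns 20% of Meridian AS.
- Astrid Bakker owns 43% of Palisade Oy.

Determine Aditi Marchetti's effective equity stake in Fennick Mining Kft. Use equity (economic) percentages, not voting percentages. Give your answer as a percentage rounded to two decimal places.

3.90%

Aditi reaches Fennick along 2 paths.
Via Meridian: 15% × 15% = 2.25%.
Via Palisade → Meridian: 55% × 20% × 15% = 1.65%.
Total: 2.25% + 1.65% = 3.9%.
Rounded: 3.90%.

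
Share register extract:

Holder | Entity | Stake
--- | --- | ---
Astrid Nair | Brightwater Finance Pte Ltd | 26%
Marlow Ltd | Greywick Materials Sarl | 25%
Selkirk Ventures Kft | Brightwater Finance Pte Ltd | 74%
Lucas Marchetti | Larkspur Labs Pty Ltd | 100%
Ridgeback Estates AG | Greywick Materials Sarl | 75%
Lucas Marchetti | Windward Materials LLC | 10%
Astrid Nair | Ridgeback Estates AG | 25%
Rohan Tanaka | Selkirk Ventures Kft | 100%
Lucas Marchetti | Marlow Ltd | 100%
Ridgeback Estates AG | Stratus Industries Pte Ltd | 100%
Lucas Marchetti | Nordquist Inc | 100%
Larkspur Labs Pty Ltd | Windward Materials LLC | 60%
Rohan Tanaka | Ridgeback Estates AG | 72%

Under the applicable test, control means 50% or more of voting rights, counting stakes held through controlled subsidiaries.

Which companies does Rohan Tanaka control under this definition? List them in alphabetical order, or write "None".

Rohan holds 100% of Selkirk, so Rohan controls Selkirk.
Rohan holds 72% of Ridgeback, so Rohan controls Ridgeback.
Selkirk holds 74% of Brightwater, so Rohan controls Brightwater.
Ridgeback holds 75% of Greywick, so Rohan controls Greywick.
Ridgeback holds 100% of Stratus, so Rohan controls Stratus.
No other company's threshold is met.

Brightwater Finance Pte Ltd, Greywick Materials Sarl, Ridgeback Estates AG, Selkirk Ventures Kft, Stratus Industries Pte Ltd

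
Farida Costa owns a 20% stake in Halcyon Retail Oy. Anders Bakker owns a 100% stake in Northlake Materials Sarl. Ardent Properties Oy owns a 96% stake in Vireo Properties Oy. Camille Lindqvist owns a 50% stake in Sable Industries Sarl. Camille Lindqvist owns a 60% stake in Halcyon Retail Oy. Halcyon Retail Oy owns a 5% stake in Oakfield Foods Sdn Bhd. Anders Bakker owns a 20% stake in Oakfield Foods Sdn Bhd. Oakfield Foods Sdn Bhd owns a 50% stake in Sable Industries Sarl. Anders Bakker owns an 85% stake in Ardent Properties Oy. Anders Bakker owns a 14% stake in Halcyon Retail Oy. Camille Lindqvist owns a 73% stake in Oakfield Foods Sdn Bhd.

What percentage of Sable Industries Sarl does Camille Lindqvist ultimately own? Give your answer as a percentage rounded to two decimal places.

88.00%

Camille reaches Sable along 3 paths.
Direct stake: 50% = 50%.
Via Oakfield: 73% × 50% = 36.5%.
Via Halcyon → Oakfield: 60% × 5% × 50% = 1.5%.
Total: 50% + 36.5% + 1.5% = 88%.
Rounded: 88.00%.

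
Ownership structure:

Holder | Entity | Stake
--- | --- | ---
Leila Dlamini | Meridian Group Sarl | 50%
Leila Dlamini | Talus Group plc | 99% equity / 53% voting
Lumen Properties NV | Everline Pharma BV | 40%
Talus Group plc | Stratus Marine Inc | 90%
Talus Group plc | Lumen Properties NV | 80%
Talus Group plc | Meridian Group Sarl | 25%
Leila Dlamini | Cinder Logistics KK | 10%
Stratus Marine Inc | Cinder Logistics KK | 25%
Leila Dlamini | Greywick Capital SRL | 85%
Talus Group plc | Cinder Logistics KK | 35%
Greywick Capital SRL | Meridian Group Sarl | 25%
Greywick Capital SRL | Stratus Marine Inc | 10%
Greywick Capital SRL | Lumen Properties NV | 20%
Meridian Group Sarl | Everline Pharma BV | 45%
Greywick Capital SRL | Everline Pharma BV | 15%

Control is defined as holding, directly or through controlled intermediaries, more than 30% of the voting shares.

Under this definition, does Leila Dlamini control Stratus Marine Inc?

Leila holds 53% of Talus, so Leila controls Talus.
Leila holds 85% of Greywick, so Leila controls Greywick.
Talus and Greywick together hold 90% + 10% = 100% of Stratus, so Leila controls Stratus.

Yes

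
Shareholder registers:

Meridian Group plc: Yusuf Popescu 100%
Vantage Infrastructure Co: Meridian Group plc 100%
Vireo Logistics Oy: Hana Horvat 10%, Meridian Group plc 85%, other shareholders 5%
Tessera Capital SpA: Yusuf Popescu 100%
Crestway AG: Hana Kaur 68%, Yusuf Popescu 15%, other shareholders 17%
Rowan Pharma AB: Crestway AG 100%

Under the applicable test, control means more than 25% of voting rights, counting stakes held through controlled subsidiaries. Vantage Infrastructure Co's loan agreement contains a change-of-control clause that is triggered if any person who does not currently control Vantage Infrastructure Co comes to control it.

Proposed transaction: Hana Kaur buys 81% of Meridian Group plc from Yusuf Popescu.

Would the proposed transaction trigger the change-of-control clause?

Yes

The purchase adds only to Hana Kaur's holdings (Yusuf's stake shrinks), so Hana Kaur is the only person who could newly come to control Vantage.
Hana Kaur holds 68% of Crestway, so Hana Kaur controls Crestway.
Crestway holds 100% of Rowan, so Hana Kaur controls Rowan.
Neither Hana Kaur nor any entity Hana Kaur controls holds any voting interest in Vantage.
So before the transaction, Hana Kaur does not control Vantage.
After the purchase, Hana Kaur holds 81% of Meridian directly, and Yusuf's stake falls to 19%.
Hana Kaur holds 81% of Meridian, so Hana Kaur controls Meridian.
Meridian holds 100% of Vantage, so Hana Kaur controls Vantage.
Hana Kaur did not control Vantage before and does after, so the clause is triggered.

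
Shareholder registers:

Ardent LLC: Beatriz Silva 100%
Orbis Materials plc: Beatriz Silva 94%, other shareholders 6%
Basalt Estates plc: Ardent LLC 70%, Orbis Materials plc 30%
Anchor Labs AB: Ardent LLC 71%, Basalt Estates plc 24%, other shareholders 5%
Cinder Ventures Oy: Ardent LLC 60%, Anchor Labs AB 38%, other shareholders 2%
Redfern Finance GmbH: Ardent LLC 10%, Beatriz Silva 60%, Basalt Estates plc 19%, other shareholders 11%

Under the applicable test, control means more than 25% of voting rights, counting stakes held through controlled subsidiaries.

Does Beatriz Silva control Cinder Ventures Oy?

Beatriz holds 100% of Ardent, so Beatriz controls Ardent.
Beatriz holds 94% of Orbis, so Beatriz controls Orbis.
Ardent and Orbis together hold 70% + 30% = 100% of Basalt, so Beatriz controls Basalt.
Ardent and Basalt together hold 71% + 24% = 95% of Anchor, so Beatriz controls Anchor.
Ardent and Anchor together hold 60% + 38% = 98% of Cinder, so Beatriz controls Cinder.

Yes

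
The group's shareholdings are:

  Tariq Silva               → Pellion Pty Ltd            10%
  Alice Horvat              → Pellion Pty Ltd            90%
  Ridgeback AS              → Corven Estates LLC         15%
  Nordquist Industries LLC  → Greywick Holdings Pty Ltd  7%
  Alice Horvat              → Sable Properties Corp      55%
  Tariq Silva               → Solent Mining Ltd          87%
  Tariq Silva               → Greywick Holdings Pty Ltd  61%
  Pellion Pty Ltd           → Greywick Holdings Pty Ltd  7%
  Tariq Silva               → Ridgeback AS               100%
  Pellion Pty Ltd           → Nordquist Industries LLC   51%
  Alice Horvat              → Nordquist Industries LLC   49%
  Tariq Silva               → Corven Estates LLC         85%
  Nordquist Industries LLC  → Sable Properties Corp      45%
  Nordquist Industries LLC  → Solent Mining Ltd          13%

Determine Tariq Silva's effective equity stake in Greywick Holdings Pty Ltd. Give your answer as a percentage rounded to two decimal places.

62.06%

Tariq reaches Greywick along 3 paths.
Direct stake: 61% = 61%.
Via Pellion: 10% × 7% = 0.7%.
Via Pellion → Nordquist: 10% × 51% × 7% = 0.357%.
Total: 61% + 0.7% + 0.357% = 62.057%.
Rounded: 62.06%.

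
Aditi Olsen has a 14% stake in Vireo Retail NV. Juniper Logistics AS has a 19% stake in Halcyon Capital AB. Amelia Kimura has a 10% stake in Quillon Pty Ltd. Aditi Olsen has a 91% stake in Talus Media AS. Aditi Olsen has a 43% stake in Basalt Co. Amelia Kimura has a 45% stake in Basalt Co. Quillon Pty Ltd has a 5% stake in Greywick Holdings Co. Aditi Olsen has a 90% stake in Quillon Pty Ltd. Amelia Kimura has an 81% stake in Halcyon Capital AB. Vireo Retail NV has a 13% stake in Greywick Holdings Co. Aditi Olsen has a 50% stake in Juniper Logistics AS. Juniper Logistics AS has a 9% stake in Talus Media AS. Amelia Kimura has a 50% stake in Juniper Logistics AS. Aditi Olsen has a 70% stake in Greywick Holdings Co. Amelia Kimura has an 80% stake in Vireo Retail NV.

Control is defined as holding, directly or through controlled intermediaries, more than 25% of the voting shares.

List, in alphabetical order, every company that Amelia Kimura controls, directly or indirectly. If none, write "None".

Basalt Co, Halcyon Capital AB, Juniper Logistics AS, Vireo Retail NV

Amelia holds 45% of Basalt, so Amelia controls Basalt.
Amelia holds 50% of Juniper, so Amelia controls Juniper.
Amelia holds 80% of Vireo, so Amelia controls Vireo.
Juniper and Amelia together hold 19% + 81% = 100% of Halcyon, so Amelia controls Halcyon.
No other company's threshold is met.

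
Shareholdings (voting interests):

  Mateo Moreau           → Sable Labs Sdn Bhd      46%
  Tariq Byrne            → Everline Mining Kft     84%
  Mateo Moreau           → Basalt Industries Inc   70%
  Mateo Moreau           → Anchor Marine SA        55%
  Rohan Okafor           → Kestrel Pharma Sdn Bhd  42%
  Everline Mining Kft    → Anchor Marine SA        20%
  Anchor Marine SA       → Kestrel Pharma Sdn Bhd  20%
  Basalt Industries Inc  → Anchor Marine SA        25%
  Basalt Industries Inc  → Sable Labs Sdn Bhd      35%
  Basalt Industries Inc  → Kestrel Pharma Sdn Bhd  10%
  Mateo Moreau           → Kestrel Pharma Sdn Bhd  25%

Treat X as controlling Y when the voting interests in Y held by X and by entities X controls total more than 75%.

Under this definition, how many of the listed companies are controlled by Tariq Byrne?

Tariq holds 84% of Everline, so Tariq controls Everline.
No other company's threshold is met.
Tariq controls 1 company.

1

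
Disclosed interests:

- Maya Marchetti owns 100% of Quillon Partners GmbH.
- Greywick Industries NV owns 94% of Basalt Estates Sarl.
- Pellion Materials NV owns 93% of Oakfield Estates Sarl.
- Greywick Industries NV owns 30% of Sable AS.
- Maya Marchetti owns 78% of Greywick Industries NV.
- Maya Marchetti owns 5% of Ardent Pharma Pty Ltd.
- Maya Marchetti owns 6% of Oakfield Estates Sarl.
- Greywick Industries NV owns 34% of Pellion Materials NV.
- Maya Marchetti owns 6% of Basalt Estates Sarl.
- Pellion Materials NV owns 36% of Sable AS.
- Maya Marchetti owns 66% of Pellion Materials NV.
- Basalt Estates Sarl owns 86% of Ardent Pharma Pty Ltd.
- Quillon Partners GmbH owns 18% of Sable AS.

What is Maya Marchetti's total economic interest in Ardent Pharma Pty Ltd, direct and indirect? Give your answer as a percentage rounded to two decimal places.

Maya reaches Ardent along 3 paths.
Via Basalt: 6% × 86% = 5.16%.
Via Greywick → Basalt: 78% × 94% × 86% = 63.0552%.
Direct stake: 5% = 5%.
Total: 5.16% + 63.0552% + 5% = 73.2152%.
Rounded: 73.22%.

73.22%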